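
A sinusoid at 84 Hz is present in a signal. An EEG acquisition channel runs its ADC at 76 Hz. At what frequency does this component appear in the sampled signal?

8 Hz

84 Hz mod fs = 8 Hz.
8 Hz ≤ fs/2 = 38 Hz, appears at 8 Hz.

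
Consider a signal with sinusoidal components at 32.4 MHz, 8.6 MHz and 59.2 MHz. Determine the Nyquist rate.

118.4 MHz

Highest-frequency component: 59.2 MHz.
Nyquist rate = 2 × 59.2 MHz = 118.4 MHz.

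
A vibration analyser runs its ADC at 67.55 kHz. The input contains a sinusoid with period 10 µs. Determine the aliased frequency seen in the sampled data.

32.45 kHz

T = 10 µs → f = 1/T = 100 kHz.
100 kHz mod fs = 32.45 kHz.
32.45 kHz ≤ fs/2 = 33.775 kHz, appears at 32.45 kHz.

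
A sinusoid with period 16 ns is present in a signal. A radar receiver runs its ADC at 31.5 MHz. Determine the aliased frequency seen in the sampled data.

0.5 MHz

T = 16 ns → f = 1/T = 62.5 MHz.
62.5 MHz mod fs = 31 MHz.
31 MHz > fs/2 = 15.75 MHz, folds to fs − 31 MHz = 0.5 MHz.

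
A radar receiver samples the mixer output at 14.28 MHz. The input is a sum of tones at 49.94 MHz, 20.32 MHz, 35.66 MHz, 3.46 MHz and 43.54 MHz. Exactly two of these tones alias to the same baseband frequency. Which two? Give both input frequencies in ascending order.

fs/2 = 7.14 MHz.
49.94 MHz mod fs = 7.1 MHz.
7.1 MHz ≤ fs/2 = 7.14 MHz, appears at 7.1 MHz.
20.32 MHz mod fs = 6.04 MHz.
6.04 MHz ≤ fs/2 = 7.14 MHz, appears at 6.04 MHz.
35.66 MHz mod fs = 7.1 MHz.
7.1 MHz ≤ fs/2 = 7.14 MHz, appears at 7.1 MHz.
3.46 MHz ≤ fs/2 = 7.14 MHz, passes unchanged.
43.54 MHz mod fs = 0.7 MHz.
0.7 MHz ≤ fs/2 = 7.14 MHz, appears at 0.7 MHz.
35.66 MHz and 49.94 MHz both map to 7.1 MHz.

35.66 MHz, 49.94 MHz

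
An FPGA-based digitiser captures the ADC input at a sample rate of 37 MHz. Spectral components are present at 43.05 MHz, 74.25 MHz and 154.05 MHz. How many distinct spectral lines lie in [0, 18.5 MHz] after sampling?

fs/2 = 18.5 MHz.
43.05 MHz mod fs = 6.05 MHz.
6.05 MHz ≤ fs/2 = 18.5 MHz, appears at 6.05 MHz.
74.25 MHz mod fs = 0.25 MHz.
0.25 MHz ≤ fs/2 = 18.5 MHz, appears at 0.25 MHz.
154.05 MHz mod fs = 6.05 MHz.
6.05 MHz ≤ fs/2 = 18.5 MHz, appears at 6.05 MHz.
Distinct values: {0.25 MHz, 6.05 MHz} → 2.

2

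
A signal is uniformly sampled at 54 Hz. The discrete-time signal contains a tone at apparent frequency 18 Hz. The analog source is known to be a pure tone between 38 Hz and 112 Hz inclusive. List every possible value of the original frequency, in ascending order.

72 Hz, 90 Hz

Frequencies that alias to 18 Hz are k·fs ± 18 Hz for integer k ≥ 0.
k=0: 18 Hz.
k=1: 36 Hz, 72 Hz.
k=2: 90 Hz, 126 Hz.
k=3: 144 Hz, 180 Hz.
Within [38 Hz, 112 Hz]: 72 Hz, 90 Hz.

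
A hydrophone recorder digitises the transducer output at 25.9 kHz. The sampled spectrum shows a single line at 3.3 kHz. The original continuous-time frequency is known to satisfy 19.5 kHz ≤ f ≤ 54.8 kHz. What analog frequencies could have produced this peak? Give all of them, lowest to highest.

22.6 kHz, 29.2 kHz, 48.5 kHz

Frequencies that alias to 3.3 kHz are k·fs ± 3.3 kHz for integer k ≥ 0.
k=0: 3.3 kHz.
k=1: 22.6 kHz, 29.2 kHz.
k=2: 48.5 kHz, 55.1 kHz.
k=3: 74.4 kHz, 81 kHz.
Within [19.5 kHz, 54.8 kHz]: 22.6 kHz, 29.2 kHz, 48.5 kHz.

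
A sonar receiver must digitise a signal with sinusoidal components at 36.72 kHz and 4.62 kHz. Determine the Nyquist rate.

73.44 kHz

Highest-frequency component: 36.72 kHz.
Nyquist rate = 2 × 36.72 kHz = 73.44 kHz.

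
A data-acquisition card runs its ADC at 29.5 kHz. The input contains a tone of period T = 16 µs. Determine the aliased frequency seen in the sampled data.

T = 16 µs → f = 1/T = 62.5 kHz.
62.5 kHz mod fs = 3.5 kHz.
3.5 kHz ≤ fs/2 = 14.75 kHz, appears at 3.5 kHz.

3.5 kHz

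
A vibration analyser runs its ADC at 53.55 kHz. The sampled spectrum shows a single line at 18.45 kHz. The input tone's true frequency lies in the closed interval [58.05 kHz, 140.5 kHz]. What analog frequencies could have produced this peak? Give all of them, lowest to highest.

Frequencies that alias to 18.45 kHz are k·fs ± 18.45 kHz for integer k ≥ 0.
k=0: 18.45 kHz.
k=1: 35.1 kHz, 72 kHz.
k=2: 88.65 kHz, 125.55 kHz.
k=3: 142.2 kHz, 179.1 kHz.
Within [58.05 kHz, 140.5 kHz]: 72 kHz, 88.65 kHz, 125.55 kHz.

72 kHz, 88.65 kHz, 125.55 kHz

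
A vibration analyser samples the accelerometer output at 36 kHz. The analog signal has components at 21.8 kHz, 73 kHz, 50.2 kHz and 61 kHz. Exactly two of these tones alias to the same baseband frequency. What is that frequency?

14.2 kHz

fs/2 = 18 kHz.
21.8 kHz > fs/2 = 18 kHz, folds to fs − 21.8 kHz = 14.2 kHz.
73 kHz mod fs = 1 kHz.
1 kHz ≤ fs/2 = 18 kHz, appears at 1 kHz.
50.2 kHz mod fs = 14.2 kHz.
14.2 kHz ≤ fs/2 = 18 kHz, appears at 14.2 kHz.
61 kHz mod fs = 25 kHz.
25 kHz > fs/2 = 18 kHz, folds to fs − 25 kHz = 11 kHz.
21.8 kHz and 50.2 kHz both map to 14.2 kHz.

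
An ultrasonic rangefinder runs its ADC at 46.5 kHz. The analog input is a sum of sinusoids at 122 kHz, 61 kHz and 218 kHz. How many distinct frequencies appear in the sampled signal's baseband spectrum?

2

fs/2 = 23.25 kHz.
122 kHz mod fs = 29 kHz.
29 kHz > fs/2 = 23.25 kHz, folds to fs − 29 kHz = 17.5 kHz.
61 kHz mod fs = 14.5 kHz.
14.5 kHz ≤ fs/2 = 23.25 kHz, appears at 14.5 kHz.
218 kHz mod fs = 32 kHz.
32 kHz > fs/2 = 23.25 kHz, folds to fs − 32 kHz = 14.5 kHz.
Distinct values: {14.5 kHz, 17.5 kHz} → 2.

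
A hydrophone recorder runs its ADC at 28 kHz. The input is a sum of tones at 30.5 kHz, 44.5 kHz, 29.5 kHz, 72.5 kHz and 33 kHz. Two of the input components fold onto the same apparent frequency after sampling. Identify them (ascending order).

fs/2 = 14 kHz.
30.5 kHz mod fs = 2.5 kHz.
2.5 kHz ≤ fs/2 = 14 kHz, appears at 2.5 kHz.
44.5 kHz mod fs = 16.5 kHz.
16.5 kHz > fs/2 = 14 kHz, folds to fs − 16.5 kHz = 11.5 kHz.
29.5 kHz mod fs = 1.5 kHz.
1.5 kHz ≤ fs/2 = 14 kHz, appears at 1.5 kHz.
72.5 kHz mod fs = 16.5 kHz.
16.5 kHz > fs/2 = 14 kHz, folds to fs − 16.5 kHz = 11.5 kHz.
33 kHz mod fs = 5 kHz.
5 kHz ≤ fs/2 = 14 kHz, appears at 5 kHz.
44.5 kHz and 72.5 kHz both map to 11.5 kHz.

44.5 kHz, 72.5 kHz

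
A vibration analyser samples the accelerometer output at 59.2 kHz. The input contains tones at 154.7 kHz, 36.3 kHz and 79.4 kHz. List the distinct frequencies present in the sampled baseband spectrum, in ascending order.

fs/2 = 29.6 kHz.
154.7 kHz mod fs = 36.3 kHz.
36.3 kHz > fs/2 = 29.6 kHz, folds to fs − 36.3 kHz = 22.9 kHz.
36.3 kHz > fs/2 = 29.6 kHz, folds to fs − 36.3 kHz = 22.9 kHz.
79.4 kHz mod fs = 20.2 kHz.
20.2 kHz ≤ fs/2 = 29.6 kHz, appears at 20.2 kHz.
Distinct values: {20.2 kHz, 22.9 kHz}.

20.2 kHz, 22.9 kHz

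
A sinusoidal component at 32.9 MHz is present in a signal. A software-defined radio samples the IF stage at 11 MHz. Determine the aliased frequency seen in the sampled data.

32.9 MHz mod fs = 10.9 MHz.
10.9 MHz > fs/2 = 5.5 MHz, folds to fs − 10.9 MHz = 0.1 MHz.

0.1 MHz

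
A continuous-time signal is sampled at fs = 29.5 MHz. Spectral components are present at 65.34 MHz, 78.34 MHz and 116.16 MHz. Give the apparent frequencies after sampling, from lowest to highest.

1.84 MHz, 6.34 MHz, 10.16 MHz

fs/2 = 14.75 MHz.
65.34 MHz mod fs = 6.34 MHz.
6.34 MHz ≤ fs/2 = 14.75 MHz, appears at 6.34 MHz.
78.34 MHz mod fs = 19.34 MHz.
19.34 MHz > fs/2 = 14.75 MHz, folds to fs − 19.34 MHz = 10.16 MHz.
116.16 MHz mod fs = 27.66 MHz.
27.66 MHz > fs/2 = 14.75 MHz, folds to fs − 27.66 MHz = 1.84 MHz.
Distinct values: {1.84 MHz, 6.34 MHz, 10.16 MHz}.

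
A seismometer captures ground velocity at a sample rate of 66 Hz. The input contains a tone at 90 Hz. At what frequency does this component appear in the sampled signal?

90 Hz mod fs = 24 Hz.
24 Hz ≤ fs/2 = 33 Hz, appears at 24 Hz.

24 Hz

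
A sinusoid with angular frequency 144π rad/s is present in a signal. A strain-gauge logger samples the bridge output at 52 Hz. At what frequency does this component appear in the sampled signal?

20 Hz

ω = 144π rad/s → f = ω/(2π) = 72 Hz.
72 Hz mod fs = 20 Hz.
20 Hz ≤ fs/2 = 26 Hz, appears at 20 Hz.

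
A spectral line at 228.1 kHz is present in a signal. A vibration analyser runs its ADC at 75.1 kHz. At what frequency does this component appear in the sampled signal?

228.1 kHz mod fs = 2.8 kHz.
2.8 kHz ≤ fs/2 = 37.55 kHz, appears at 2.8 kHz.

2.8 kHz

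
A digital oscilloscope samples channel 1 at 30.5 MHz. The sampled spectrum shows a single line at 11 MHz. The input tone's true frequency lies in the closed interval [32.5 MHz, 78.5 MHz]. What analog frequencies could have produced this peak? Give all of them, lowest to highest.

41.5 MHz, 50 MHz, 72 MHz

Frequencies that alias to 11 MHz are k·fs ± 11 MHz for integer k ≥ 0.
k=0: 11 MHz.
k=1: 19.5 MHz, 41.5 MHz.
k=2: 50 MHz, 72 MHz.
k=3: 80.5 MHz, 102.5 MHz.
Within [32.5 MHz, 78.5 MHz]: 41.5 MHz, 50 MHz, 72 MHz.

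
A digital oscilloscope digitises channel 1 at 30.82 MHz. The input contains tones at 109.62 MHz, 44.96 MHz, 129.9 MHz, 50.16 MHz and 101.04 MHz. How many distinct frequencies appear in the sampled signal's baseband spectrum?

5

fs/2 = 15.41 MHz.
109.62 MHz mod fs = 17.16 MHz.
17.16 MHz > fs/2 = 15.41 MHz, folds to fs − 17.16 MHz = 13.66 MHz.
44.96 MHz mod fs = 14.14 MHz.
14.14 MHz ≤ fs/2 = 15.41 MHz, appears at 14.14 MHz.
129.9 MHz mod fs = 6.62 MHz.
6.62 MHz ≤ fs/2 = 15.41 MHz, appears at 6.62 MHz.
50.16 MHz mod fs = 19.34 MHz.
19.34 MHz > fs/2 = 15.41 MHz, folds to fs − 19.34 MHz = 11.48 MHz.
101.04 MHz mod fs = 8.58 MHz.
8.58 MHz ≤ fs/2 = 15.41 MHz, appears at 8.58 MHz.
Distinct values: {6.62 MHz, 8.58 MHz, 11.48 MHz, 13.66 MHz, 14.14 MHz} → 5.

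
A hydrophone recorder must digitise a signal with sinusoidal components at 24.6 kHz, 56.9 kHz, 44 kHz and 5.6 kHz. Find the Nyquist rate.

Highest-frequency component: 56.9 kHz.
Nyquist rate = 2 × 56.9 kHz = 113.8 kHz.

113.8 kHz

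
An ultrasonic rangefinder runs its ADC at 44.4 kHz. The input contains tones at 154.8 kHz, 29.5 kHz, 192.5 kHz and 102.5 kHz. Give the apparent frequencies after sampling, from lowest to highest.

13.7 kHz, 14.9 kHz, 21.6 kHz

fs/2 = 22.2 kHz.
154.8 kHz mod fs = 21.6 kHz.
21.6 kHz ≤ fs/2 = 22.2 kHz, appears at 21.6 kHz.
29.5 kHz > fs/2 = 22.2 kHz, folds to fs − 29.5 kHz = 14.9 kHz.
192.5 kHz mod fs = 14.9 kHz.
14.9 kHz ≤ fs/2 = 22.2 kHz, appears at 14.9 kHz.
102.5 kHz mod fs = 13.7 kHz.
13.7 kHz ≤ fs/2 = 22.2 kHz, appears at 13.7 kHz.
Distinct values: {13.7 kHz, 14.9 kHz, 21.6 kHz}.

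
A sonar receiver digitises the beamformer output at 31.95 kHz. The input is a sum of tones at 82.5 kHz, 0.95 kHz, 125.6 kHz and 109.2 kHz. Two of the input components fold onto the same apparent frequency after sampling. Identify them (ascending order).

82.5 kHz, 109.2 kHz

fs/2 = 15.975 kHz.
82.5 kHz mod fs = 18.6 kHz.
18.6 kHz > fs/2 = 15.975 kHz, folds to fs − 18.6 kHz = 13.35 kHz.
0.95 kHz ≤ fs/2 = 15.975 kHz, passes unchanged.
125.6 kHz mod fs = 29.75 kHz.
29.75 kHz > fs/2 = 15.975 kHz, folds to fs − 29.75 kHz = 2.2 kHz.
109.2 kHz mod fs = 13.35 kHz.
13.35 kHz ≤ fs/2 = 15.975 kHz, appears at 13.35 kHz.
82.5 kHz and 109.2 kHz both map to 13.35 kHz.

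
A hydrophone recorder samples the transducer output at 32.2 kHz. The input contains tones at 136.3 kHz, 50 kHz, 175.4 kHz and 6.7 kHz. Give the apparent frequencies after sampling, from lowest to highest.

fs/2 = 16.1 kHz.
136.3 kHz mod fs = 7.5 kHz.
7.5 kHz ≤ fs/2 = 16.1 kHz, appears at 7.5 kHz.
50 kHz mod fs = 17.8 kHz.
17.8 kHz > fs/2 = 16.1 kHz, folds to fs − 17.8 kHz = 14.4 kHz.
175.4 kHz mod fs = 14.4 kHz.
14.4 kHz ≤ fs/2 = 16.1 kHz, appears at 14.4 kHz.
6.7 kHz ≤ fs/2 = 16.1 kHz, passes unchanged.
Distinct values: {6.7 kHz, 7.5 kHz, 14.4 kHz}.

6.7 kHz, 7.5 kHz, 14.4 kHz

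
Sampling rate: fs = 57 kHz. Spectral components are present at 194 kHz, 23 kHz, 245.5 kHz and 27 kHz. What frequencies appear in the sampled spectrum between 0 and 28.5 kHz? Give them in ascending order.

17.5 kHz, 23 kHz, 27 kHz

fs/2 = 28.5 kHz.
194 kHz mod fs = 23 kHz.
23 kHz ≤ fs/2 = 28.5 kHz, appears at 23 kHz.
23 kHz ≤ fs/2 = 28.5 kHz, passes unchanged.
245.5 kHz mod fs = 17.5 kHz.
17.5 kHz ≤ fs/2 = 28.5 kHz, appears at 17.5 kHz.
27 kHz ≤ fs/2 = 28.5 kHz, passes unchanged.
Distinct values: {17.5 kHz, 23 kHz, 27 kHz}.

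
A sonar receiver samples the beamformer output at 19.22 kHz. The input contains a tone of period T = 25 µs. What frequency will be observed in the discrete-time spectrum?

T = 25 µs → f = 1/T = 40 kHz.
40 kHz mod fs = 1.56 kHz.
1.56 kHz ≤ fs/2 = 9.61 kHz, appears at 1.56 kHz.

1.56 kHz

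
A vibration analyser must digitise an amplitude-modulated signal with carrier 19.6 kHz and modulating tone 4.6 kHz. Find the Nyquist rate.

AM sidebands sit at fc ± fm = 15 kHz and 24.2 kHz.
Highest-frequency component: 24.2 kHz.
Nyquist rate = 2 × 24.2 kHz = 48.4 kHz.

48.4 kHz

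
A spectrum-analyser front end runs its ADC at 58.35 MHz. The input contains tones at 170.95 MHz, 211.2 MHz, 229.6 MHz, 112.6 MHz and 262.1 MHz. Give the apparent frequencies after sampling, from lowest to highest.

3.8 MHz, 4.1 MHz, 22.2 MHz, 28.7 MHz

fs/2 = 29.175 MHz.
170.95 MHz mod fs = 54.25 MHz.
54.25 MHz > fs/2 = 29.175 MHz, folds to fs − 54.25 MHz = 4.1 MHz.
211.2 MHz mod fs = 36.15 MHz.
36.15 MHz > fs/2 = 29.175 MHz, folds to fs − 36.15 MHz = 22.2 MHz.
229.6 MHz mod fs = 54.55 MHz.
54.55 MHz > fs/2 = 29.175 MHz, folds to fs − 54.55 MHz = 3.8 MHz.
112.6 MHz mod fs = 54.25 MHz.
54.25 MHz > fs/2 = 29.175 MHz, folds to fs − 54.25 MHz = 4.1 MHz.
262.1 MHz mod fs = 28.7 MHz.
28.7 MHz ≤ fs/2 = 29.175 MHz, appears at 28.7 MHz.
Distinct values: {3.8 MHz, 4.1 MHz, 22.2 MHz, 28.7 MHz}.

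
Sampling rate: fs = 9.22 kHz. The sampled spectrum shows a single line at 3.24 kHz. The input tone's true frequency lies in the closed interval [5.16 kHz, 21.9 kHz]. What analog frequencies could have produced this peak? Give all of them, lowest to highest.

Frequencies that alias to 3.24 kHz are k·fs ± 3.24 kHz for integer k ≥ 0.
k=0: 3.24 kHz.
k=1: 5.98 kHz, 12.46 kHz.
k=2: 15.2 kHz, 21.68 kHz.
k=3: 24.42 kHz, 30.9 kHz.
Within [5.16 kHz, 21.9 kHz]: 5.98 kHz, 12.46 kHz, 15.2 kHz, 21.68 kHz.

5.98 kHz, 12.46 kHz, 15.2 kHz, 21.68 kHz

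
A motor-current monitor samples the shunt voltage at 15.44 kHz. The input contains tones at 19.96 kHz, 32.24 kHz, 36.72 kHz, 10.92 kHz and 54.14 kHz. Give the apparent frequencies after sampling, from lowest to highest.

fs/2 = 7.72 kHz.
19.96 kHz mod fs = 4.52 kHz.
4.52 kHz ≤ fs/2 = 7.72 kHz, appears at 4.52 kHz.
32.24 kHz mod fs = 1.36 kHz.
1.36 kHz ≤ fs/2 = 7.72 kHz, appears at 1.36 kHz.
36.72 kHz mod fs = 5.84 kHz.
5.84 kHz ≤ fs/2 = 7.72 kHz, appears at 5.84 kHz.
10.92 kHz > fs/2 = 7.72 kHz, folds to fs − 10.92 kHz = 4.52 kHz.
54.14 kHz mod fs = 7.82 kHz.
7.82 kHz > fs/2 = 7.72 kHz, folds to fs − 7.82 kHz = 7.62 kHz.
Distinct values: {1.36 kHz, 4.52 kHz, 5.84 kHz, 7.62 kHz}.

1.36 kHz, 4.52 kHz, 5.84 kHz, 7.62 kHz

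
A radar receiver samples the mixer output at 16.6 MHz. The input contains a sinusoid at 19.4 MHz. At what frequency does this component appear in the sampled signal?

19.4 MHz mod fs = 2.8 MHz.
2.8 MHz ≤ fs/2 = 8.3 MHz, appears at 2.8 MHz.

2.8 MHz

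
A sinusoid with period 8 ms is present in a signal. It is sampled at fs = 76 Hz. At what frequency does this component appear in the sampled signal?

27 Hz

T = 8 ms → f = 1/T = 125 Hz.
125 Hz mod fs = 49 Hz.
49 Hz > fs/2 = 38 Hz, folds to fs − 49 Hz = 27 Hz.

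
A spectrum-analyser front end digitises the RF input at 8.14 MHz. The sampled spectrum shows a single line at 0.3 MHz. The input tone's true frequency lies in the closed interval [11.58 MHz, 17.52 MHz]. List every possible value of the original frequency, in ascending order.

Frequencies that alias to 0.3 MHz are k·fs ± 0.3 MHz for integer k ≥ 0.
k=0: 0.3 MHz.
k=1: 7.84 MHz, 8.44 MHz.
k=2: 15.98 MHz, 16.58 MHz.
k=3: 24.12 MHz, 24.72 MHz.
Within [11.58 MHz, 17.52 MHz]: 15.98 MHz, 16.58 MHz.

15.98 MHz, 16.58 MHz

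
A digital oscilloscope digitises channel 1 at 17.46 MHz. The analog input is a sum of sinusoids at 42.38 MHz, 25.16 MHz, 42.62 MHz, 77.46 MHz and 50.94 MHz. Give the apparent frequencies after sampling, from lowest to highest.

fs/2 = 8.73 MHz.
42.38 MHz mod fs = 7.46 MHz.
7.46 MHz ≤ fs/2 = 8.73 MHz, appears at 7.46 MHz.
25.16 MHz mod fs = 7.7 MHz.
7.7 MHz ≤ fs/2 = 8.73 MHz, appears at 7.7 MHz.
42.62 MHz mod fs = 7.7 MHz.
7.7 MHz ≤ fs/2 = 8.73 MHz, appears at 7.7 MHz.
77.46 MHz mod fs = 7.62 MHz.
7.62 MHz ≤ fs/2 = 8.73 MHz, appears at 7.62 MHz.
50.94 MHz mod fs = 16.02 MHz.
16.02 MHz > fs/2 = 8.73 MHz, folds to fs − 16.02 MHz = 1.44 MHz.
Distinct values: {1.44 MHz, 7.46 MHz, 7.62 MHz, 7.7 MHz}.

1.44 MHz, 7.46 MHz, 7.62 MHz, 7.7 MHz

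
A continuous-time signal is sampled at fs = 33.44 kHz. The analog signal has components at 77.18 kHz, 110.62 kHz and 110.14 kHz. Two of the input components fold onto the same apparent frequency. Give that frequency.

fs/2 = 16.72 kHz.
77.18 kHz mod fs = 10.3 kHz.
10.3 kHz ≤ fs/2 = 16.72 kHz, appears at 10.3 kHz.
110.62 kHz mod fs = 10.3 kHz.
10.3 kHz ≤ fs/2 = 16.72 kHz, appears at 10.3 kHz.
110.14 kHz mod fs = 9.82 kHz.
9.82 kHz ≤ fs/2 = 16.72 kHz, appears at 9.82 kHz.
77.18 kHz and 110.62 kHz both map to 10.3 kHz.

10.3 kHz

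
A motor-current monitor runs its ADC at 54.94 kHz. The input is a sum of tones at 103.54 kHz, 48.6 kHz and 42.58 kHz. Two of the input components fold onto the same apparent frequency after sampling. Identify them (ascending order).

48.6 kHz, 103.54 kHz

fs/2 = 27.47 kHz.
103.54 kHz mod fs = 48.6 kHz.
48.6 kHz > fs/2 = 27.47 kHz, folds to fs − 48.6 kHz = 6.34 kHz.
48.6 kHz > fs/2 = 27.47 kHz, folds to fs − 48.6 kHz = 6.34 kHz.
42.58 kHz > fs/2 = 27.47 kHz, folds to fs − 42.58 kHz = 12.36 kHz.
48.6 kHz and 103.54 kHz both map to 6.34 kHz.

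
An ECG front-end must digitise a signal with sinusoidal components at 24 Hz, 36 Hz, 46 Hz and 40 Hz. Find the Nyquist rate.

92 Hz

Highest-frequency component: 46 Hz.
Nyquist rate = 2 × 46 Hz = 92 Hz.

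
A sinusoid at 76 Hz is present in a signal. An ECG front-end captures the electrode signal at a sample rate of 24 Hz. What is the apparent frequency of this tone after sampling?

76 Hz mod fs = 4 Hz.
4 Hz ≤ fs/2 = 12 Hz, appears at 4 Hz.

4 Hz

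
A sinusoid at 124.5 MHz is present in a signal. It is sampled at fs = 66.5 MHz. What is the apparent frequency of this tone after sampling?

8.5 MHz

124.5 MHz mod fs = 58 MHz.
58 MHz > fs/2 = 33.25 MHz, folds to fs − 58 MHz = 8.5 MHz.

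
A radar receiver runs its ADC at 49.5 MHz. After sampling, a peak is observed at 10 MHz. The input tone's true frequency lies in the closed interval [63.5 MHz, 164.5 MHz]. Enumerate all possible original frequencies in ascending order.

89 MHz, 109 MHz, 138.5 MHz, 158.5 MHz

Frequencies that alias to 10 MHz are k·fs ± 10 MHz for integer k ≥ 0.
k=0: 10 MHz.
k=1: 39.5 MHz, 59.5 MHz.
k=2: 89 MHz, 109 MHz.
k=3: 138.5 MHz, 158.5 MHz.
k=4: 188 MHz, 208 MHz.
Within [63.5 MHz, 164.5 MHz]: 89 MHz, 109 MHz, 138.5 MHz, 158.5 MHz.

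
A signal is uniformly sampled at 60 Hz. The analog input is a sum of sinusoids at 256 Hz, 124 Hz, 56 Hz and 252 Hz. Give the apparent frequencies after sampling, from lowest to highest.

4 Hz, 12 Hz, 16 Hz

fs/2 = 30 Hz.
256 Hz mod fs = 16 Hz.
16 Hz ≤ fs/2 = 30 Hz, appears at 16 Hz.
124 Hz mod fs = 4 Hz.
4 Hz ≤ fs/2 = 30 Hz, appears at 4 Hz.
56 Hz > fs/2 = 30 Hz, folds to fs − 56 Hz = 4 Hz.
252 Hz mod fs = 12 Hz.
12 Hz ≤ fs/2 = 30 Hz, appears at 12 Hz.
Distinct values: {4 Hz, 12 Hz, 16 Hz}.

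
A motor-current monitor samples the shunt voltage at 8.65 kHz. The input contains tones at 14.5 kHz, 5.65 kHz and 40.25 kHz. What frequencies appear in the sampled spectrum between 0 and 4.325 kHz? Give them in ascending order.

fs/2 = 4.325 kHz.
14.5 kHz mod fs = 5.85 kHz.
5.85 kHz > fs/2 = 4.325 kHz, folds to fs − 5.85 kHz = 2.8 kHz.
5.65 kHz > fs/2 = 4.325 kHz, folds to fs − 5.65 kHz = 3 kHz.
40.25 kHz mod fs = 5.65 kHz.
5.65 kHz > fs/2 = 4.325 kHz, folds to fs − 5.65 kHz = 3 kHz.
Distinct values: {2.8 kHz, 3 kHz}.

2.8 kHz, 3 kHz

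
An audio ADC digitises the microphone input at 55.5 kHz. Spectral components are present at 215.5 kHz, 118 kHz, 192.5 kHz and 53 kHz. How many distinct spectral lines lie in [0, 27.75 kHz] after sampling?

fs/2 = 27.75 kHz.
215.5 kHz mod fs = 49 kHz.
49 kHz > fs/2 = 27.75 kHz, folds to fs − 49 kHz = 6.5 kHz.
118 kHz mod fs = 7 kHz.
7 kHz ≤ fs/2 = 27.75 kHz, appears at 7 kHz.
192.5 kHz mod fs = 26 kHz.
26 kHz ≤ fs/2 = 27.75 kHz, appears at 26 kHz.
53 kHz > fs/2 = 27.75 kHz, folds to fs − 53 kHz = 2.5 kHz.
Distinct values: {2.5 kHz, 6.5 kHz, 7 kHz, 26 kHz} → 4.

4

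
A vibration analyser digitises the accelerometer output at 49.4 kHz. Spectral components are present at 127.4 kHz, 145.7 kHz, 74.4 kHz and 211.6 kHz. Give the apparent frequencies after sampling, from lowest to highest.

2.5 kHz, 14 kHz, 20.8 kHz, 24.4 kHz

fs/2 = 24.7 kHz.
127.4 kHz mod fs = 28.6 kHz.
28.6 kHz > fs/2 = 24.7 kHz, folds to fs − 28.6 kHz = 20.8 kHz.
145.7 kHz mod fs = 46.9 kHz.
46.9 kHz > fs/2 = 24.7 kHz, folds to fs − 46.9 kHz = 2.5 kHz.
74.4 kHz mod fs = 25 kHz.
25 kHz > fs/2 = 24.7 kHz, folds to fs − 25 kHz = 24.4 kHz.
211.6 kHz mod fs = 14 kHz.
14 kHz ≤ fs/2 = 24.7 kHz, appears at 14 kHz.
Distinct values: {2.5 kHz, 14 kHz, 20.8 kHz, 24.4 kHz}.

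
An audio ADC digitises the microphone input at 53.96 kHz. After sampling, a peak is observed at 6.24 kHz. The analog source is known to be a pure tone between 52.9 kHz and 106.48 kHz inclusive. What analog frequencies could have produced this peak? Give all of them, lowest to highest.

Frequencies that alias to 6.24 kHz are k·fs ± 6.24 kHz for integer k ≥ 0.
k=0: 6.24 kHz.
k=1: 47.72 kHz, 60.2 kHz.
k=2: 101.68 kHz, 114.16 kHz.
k=3: 155.64 kHz, 168.12 kHz.
Within [52.9 kHz, 106.48 kHz]: 60.2 kHz, 101.68 kHz.

60.2 kHz, 101.68 kHz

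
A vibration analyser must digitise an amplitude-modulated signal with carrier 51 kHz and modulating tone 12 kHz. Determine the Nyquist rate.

126 kHz

AM sidebands sit at fc ± fm = 39 kHz and 63 kHz.
Highest-frequency component: 63 kHz.
Nyquist rate = 2 × 63 kHz = 126 kHz.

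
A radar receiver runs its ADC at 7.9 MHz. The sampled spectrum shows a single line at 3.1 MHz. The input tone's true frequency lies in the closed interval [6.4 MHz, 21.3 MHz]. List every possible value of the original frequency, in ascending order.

11 MHz, 12.7 MHz, 18.9 MHz, 20.6 MHz

Frequencies that alias to 3.1 MHz are k·fs ± 3.1 MHz for integer k ≥ 0.
k=0: 3.1 MHz.
k=1: 4.8 MHz, 11 MHz.
k=2: 12.7 MHz, 18.9 MHz.
k=3: 20.6 MHz, 26.8 MHz.
k=4: 28.5 MHz, 34.7 MHz.
Within [6.4 MHz, 21.3 MHz]: 11 MHz, 12.7 MHz, 18.9 MHz, 20.6 MHz.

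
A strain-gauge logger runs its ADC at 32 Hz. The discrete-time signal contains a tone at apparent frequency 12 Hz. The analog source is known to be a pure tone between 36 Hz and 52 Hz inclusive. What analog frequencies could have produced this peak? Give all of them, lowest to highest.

44 Hz, 52 Hz

Frequencies that alias to 12 Hz are k·fs ± 12 Hz for integer k ≥ 0.
k=0: 12 Hz.
k=1: 20 Hz, 44 Hz.
k=2: 52 Hz, 76 Hz.
k=3: 84 Hz, 108 Hz.
Within [36 Hz, 52 Hz]: 44 Hz, 52 Hz.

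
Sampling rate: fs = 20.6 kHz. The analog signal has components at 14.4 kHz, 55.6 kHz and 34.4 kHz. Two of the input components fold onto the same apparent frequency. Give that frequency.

6.2 kHz

fs/2 = 10.3 kHz.
14.4 kHz > fs/2 = 10.3 kHz, folds to fs − 14.4 kHz = 6.2 kHz.
55.6 kHz mod fs = 14.4 kHz.
14.4 kHz > fs/2 = 10.3 kHz, folds to fs − 14.4 kHz = 6.2 kHz.
34.4 kHz mod fs = 13.8 kHz.
13.8 kHz > fs/2 = 10.3 kHz, folds to fs − 13.8 kHz = 6.8 kHz.
14.4 kHz and 55.6 kHz both map to 6.2 kHz.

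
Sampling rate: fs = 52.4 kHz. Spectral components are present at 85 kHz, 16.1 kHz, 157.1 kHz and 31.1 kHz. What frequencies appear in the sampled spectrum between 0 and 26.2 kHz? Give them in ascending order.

0.1 kHz, 16.1 kHz, 19.8 kHz, 21.3 kHz

fs/2 = 26.2 kHz.
85 kHz mod fs = 32.6 kHz.
32.6 kHz > fs/2 = 26.2 kHz, folds to fs − 32.6 kHz = 19.8 kHz.
16.1 kHz ≤ fs/2 = 26.2 kHz, passes unchanged.
157.1 kHz mod fs = 52.3 kHz.
52.3 kHz > fs/2 = 26.2 kHz, folds to fs − 52.3 kHz = 0.1 kHz.
31.1 kHz > fs/2 = 26.2 kHz, folds to fs − 31.1 kHz = 21.3 kHz.
Distinct values: {0.1 kHz, 16.1 kHz, 19.8 kHz, 21.3 kHz}.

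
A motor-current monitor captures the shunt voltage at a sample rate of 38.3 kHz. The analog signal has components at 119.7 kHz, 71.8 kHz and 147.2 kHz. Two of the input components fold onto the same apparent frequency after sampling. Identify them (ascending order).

71.8 kHz, 119.7 kHz

fs/2 = 19.15 kHz.
119.7 kHz mod fs = 4.8 kHz.
4.8 kHz ≤ fs/2 = 19.15 kHz, appears at 4.8 kHz.
71.8 kHz mod fs = 33.5 kHz.
33.5 kHz > fs/2 = 19.15 kHz, folds to fs − 33.5 kHz = 4.8 kHz.
147.2 kHz mod fs = 32.3 kHz.
32.3 kHz > fs/2 = 19.15 kHz, folds to fs − 32.3 kHz = 6 kHz.
71.8 kHz and 119.7 kHz both map to 4.8 kHz.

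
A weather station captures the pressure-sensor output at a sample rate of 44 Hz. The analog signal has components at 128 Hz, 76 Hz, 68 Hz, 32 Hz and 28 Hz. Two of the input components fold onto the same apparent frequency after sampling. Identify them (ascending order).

32 Hz, 76 Hz

fs/2 = 22 Hz.
128 Hz mod fs = 40 Hz.
40 Hz > fs/2 = 22 Hz, folds to fs − 40 Hz = 4 Hz.
76 Hz mod fs = 32 Hz.
32 Hz > fs/2 = 22 Hz, folds to fs − 32 Hz = 12 Hz.
68 Hz mod fs = 24 Hz.
24 Hz > fs/2 = 22 Hz, folds to fs − 24 Hz = 20 Hz.
32 Hz > fs/2 = 22 Hz, folds to fs − 32 Hz = 12 Hz.
28 Hz > fs/2 = 22 Hz, folds to fs − 28 Hz = 16 Hz.
32 Hz and 76 Hz both map to 12 Hz.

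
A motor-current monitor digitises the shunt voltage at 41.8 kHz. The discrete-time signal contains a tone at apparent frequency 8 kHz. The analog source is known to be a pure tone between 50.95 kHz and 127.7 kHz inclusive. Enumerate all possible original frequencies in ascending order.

75.6 kHz, 91.6 kHz, 117.4 kHz

Frequencies that alias to 8 kHz are k·fs ± 8 kHz for integer k ≥ 0.
k=0: 8 kHz.
k=1: 33.8 kHz, 49.8 kHz.
k=2: 75.6 kHz, 91.6 kHz.
k=3: 117.4 kHz, 133.4 kHz.
k=4: 159.2 kHz, 175.2 kHz.
Within [50.95 kHz, 127.7 kHz]: 75.6 kHz, 91.6 kHz, 117.4 kHz.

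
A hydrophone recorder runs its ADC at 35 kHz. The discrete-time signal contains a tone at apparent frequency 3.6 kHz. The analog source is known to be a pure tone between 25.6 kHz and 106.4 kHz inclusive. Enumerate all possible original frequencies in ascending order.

31.4 kHz, 38.6 kHz, 66.4 kHz, 73.6 kHz, 101.4 kHz

Frequencies that alias to 3.6 kHz are k·fs ± 3.6 kHz for integer k ≥ 0.
k=0: 3.6 kHz.
k=1: 31.4 kHz, 38.6 kHz.
k=2: 66.4 kHz, 73.6 kHz.
k=3: 101.4 kHz, 108.6 kHz.
k=4: 136.4 kHz, 143.6 kHz.
Within [25.6 kHz, 106.4 kHz]: 31.4 kHz, 38.6 kHz, 66.4 kHz, 73.6 kHz, 101.4 kHz.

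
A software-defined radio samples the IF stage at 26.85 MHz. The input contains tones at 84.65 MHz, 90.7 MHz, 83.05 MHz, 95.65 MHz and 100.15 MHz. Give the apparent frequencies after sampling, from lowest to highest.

fs/2 = 13.425 MHz.
84.65 MHz mod fs = 4.1 MHz.
4.1 MHz ≤ fs/2 = 13.425 MHz, appears at 4.1 MHz.
90.7 MHz mod fs = 10.15 MHz.
10.15 MHz ≤ fs/2 = 13.425 MHz, appears at 10.15 MHz.
83.05 MHz mod fs = 2.5 MHz.
2.5 MHz ≤ fs/2 = 13.425 MHz, appears at 2.5 MHz.
95.65 MHz mod fs = 15.1 MHz.
15.1 MHz > fs/2 = 13.425 MHz, folds to fs − 15.1 MHz = 11.75 MHz.
100.15 MHz mod fs = 19.6 MHz.
19.6 MHz > fs/2 = 13.425 MHz, folds to fs − 19.6 MHz = 7.25 MHz.
Distinct values: {2.5 MHz, 4.1 MHz, 7.25 MHz, 10.15 MHz, 11.75 MHz}.

2.5 MHz, 4.1 MHz, 7.25 MHz, 10.15 MHz, 11.75 MHz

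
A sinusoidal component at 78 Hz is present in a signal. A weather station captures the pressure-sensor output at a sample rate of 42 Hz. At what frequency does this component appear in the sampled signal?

78 Hz mod fs = 36 Hz.
36 Hz > fs/2 = 21 Hz, folds to fs − 36 Hz = 6 Hz.

6 Hz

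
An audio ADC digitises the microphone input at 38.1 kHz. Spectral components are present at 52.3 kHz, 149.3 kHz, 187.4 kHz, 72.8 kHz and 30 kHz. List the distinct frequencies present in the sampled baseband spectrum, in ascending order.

fs/2 = 19.05 kHz.
52.3 kHz mod fs = 14.2 kHz.
14.2 kHz ≤ fs/2 = 19.05 kHz, appears at 14.2 kHz.
149.3 kHz mod fs = 35 kHz.
35 kHz > fs/2 = 19.05 kHz, folds to fs − 35 kHz = 3.1 kHz.
187.4 kHz mod fs = 35 kHz.
35 kHz > fs/2 = 19.05 kHz, folds to fs − 35 kHz = 3.1 kHz.
72.8 kHz mod fs = 34.7 kHz.
34.7 kHz > fs/2 = 19.05 kHz, folds to fs − 34.7 kHz = 3.4 kHz.
30 kHz > fs/2 = 19.05 kHz, folds to fs − 30 kHz = 8.1 kHz.
Distinct values: {3.1 kHz, 3.4 kHz, 8.1 kHz, 14.2 kHz}.

3.1 kHz, 3.4 kHz, 8.1 kHz, 14.2 kHz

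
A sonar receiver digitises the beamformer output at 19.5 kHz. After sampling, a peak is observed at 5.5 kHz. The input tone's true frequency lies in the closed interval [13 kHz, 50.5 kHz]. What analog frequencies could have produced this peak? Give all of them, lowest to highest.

Frequencies that alias to 5.5 kHz are k·fs ± 5.5 kHz for integer k ≥ 0.
k=0: 5.5 kHz.
k=1: 14 kHz, 25 kHz.
k=2: 33.5 kHz, 44.5 kHz.
k=3: 53 kHz, 64 kHz.
Within [13 kHz, 50.5 kHz]: 14 kHz, 25 kHz, 33.5 kHz, 44.5 kHz.

14 kHz, 25 kHz, 33.5 kHz, 44.5 kHz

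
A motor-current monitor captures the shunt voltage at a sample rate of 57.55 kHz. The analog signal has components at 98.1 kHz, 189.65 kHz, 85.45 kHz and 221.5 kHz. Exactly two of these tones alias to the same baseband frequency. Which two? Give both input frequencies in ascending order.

fs/2 = 28.775 kHz.
98.1 kHz mod fs = 40.55 kHz.
40.55 kHz > fs/2 = 28.775 kHz, folds to fs − 40.55 kHz = 17 kHz.
189.65 kHz mod fs = 17 kHz.
17 kHz ≤ fs/2 = 28.775 kHz, appears at 17 kHz.
85.45 kHz mod fs = 27.9 kHz.
27.9 kHz ≤ fs/2 = 28.775 kHz, appears at 27.9 kHz.
221.5 kHz mod fs = 48.85 kHz.
48.85 kHz > fs/2 = 28.775 kHz, folds to fs − 48.85 kHz = 8.7 kHz.
98.1 kHz and 189.65 kHz both map to 17 kHz.

98.1 kHz, 189.65 kHz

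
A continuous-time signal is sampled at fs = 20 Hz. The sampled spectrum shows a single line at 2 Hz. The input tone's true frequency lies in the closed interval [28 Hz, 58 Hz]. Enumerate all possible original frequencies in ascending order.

38 Hz, 42 Hz, 58 Hz

Frequencies that alias to 2 Hz are k·fs ± 2 Hz for integer k ≥ 0.
k=0: 2 Hz.
k=1: 18 Hz, 22 Hz.
k=2: 38 Hz, 42 Hz.
k=3: 58 Hz, 62 Hz.
k=4: 78 Hz, 82 Hz.
Within [28 Hz, 58 Hz]: 38 Hz, 42 Hz, 58 Hz.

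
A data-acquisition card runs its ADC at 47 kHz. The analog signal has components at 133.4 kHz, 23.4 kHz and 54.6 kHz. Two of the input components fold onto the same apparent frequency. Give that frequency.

fs/2 = 23.5 kHz.
133.4 kHz mod fs = 39.4 kHz.
39.4 kHz > fs/2 = 23.5 kHz, folds to fs − 39.4 kHz = 7.6 kHz.
23.4 kHz ≤ fs/2 = 23.5 kHz, passes unchanged.
54.6 kHz mod fs = 7.6 kHz.
7.6 kHz ≤ fs/2 = 23.5 kHz, appears at 7.6 kHz.
54.6 kHz and 133.4 kHz both map to 7.6 kHz.

7.6 kHz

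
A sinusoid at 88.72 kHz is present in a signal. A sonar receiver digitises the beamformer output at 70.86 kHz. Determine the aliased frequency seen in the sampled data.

17.86 kHz

88.72 kHz mod fs = 17.86 kHz.
17.86 kHz ≤ fs/2 = 35.43 kHz, appears at 17.86 kHz.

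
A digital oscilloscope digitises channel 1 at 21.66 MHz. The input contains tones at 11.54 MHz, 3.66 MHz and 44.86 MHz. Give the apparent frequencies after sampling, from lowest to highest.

fs/2 = 10.83 MHz.
11.54 MHz > fs/2 = 10.83 MHz, folds to fs − 11.54 MHz = 10.12 MHz.
3.66 MHz ≤ fs/2 = 10.83 MHz, passes unchanged.
44.86 MHz mod fs = 1.54 MHz.
1.54 MHz ≤ fs/2 = 10.83 MHz, appears at 1.54 MHz.
Distinct values: {1.54 MHz, 3.66 MHz, 10.12 MHz}.

1.54 MHz, 3.66 MHz, 10.12 MHz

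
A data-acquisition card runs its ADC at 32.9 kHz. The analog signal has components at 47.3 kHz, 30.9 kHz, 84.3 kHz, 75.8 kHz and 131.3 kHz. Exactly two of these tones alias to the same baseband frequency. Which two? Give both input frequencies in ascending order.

47.3 kHz, 84.3 kHz

fs/2 = 16.45 kHz.
47.3 kHz mod fs = 14.4 kHz.
14.4 kHz ≤ fs/2 = 16.45 kHz, appears at 14.4 kHz.
30.9 kHz > fs/2 = 16.45 kHz, folds to fs − 30.9 kHz = 2 kHz.
84.3 kHz mod fs = 18.5 kHz.
18.5 kHz > fs/2 = 16.45 kHz, folds to fs − 18.5 kHz = 14.4 kHz.
75.8 kHz mod fs = 10 kHz.
10 kHz ≤ fs/2 = 16.45 kHz, appears at 10 kHz.
131.3 kHz mod fs = 32.6 kHz.
32.6 kHz > fs/2 = 16.45 kHz, folds to fs − 32.6 kHz = 0.3 kHz.
47.3 kHz and 84.3 kHz both map to 14.4 kHz.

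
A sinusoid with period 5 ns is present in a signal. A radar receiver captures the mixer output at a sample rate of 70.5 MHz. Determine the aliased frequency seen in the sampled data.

11.5 MHz

T = 5 ns → f = 1/T = 200 MHz.
200 MHz mod fs = 59 MHz.
59 MHz > fs/2 = 35.25 MHz, folds to fs − 59 MHz = 11.5 MHz.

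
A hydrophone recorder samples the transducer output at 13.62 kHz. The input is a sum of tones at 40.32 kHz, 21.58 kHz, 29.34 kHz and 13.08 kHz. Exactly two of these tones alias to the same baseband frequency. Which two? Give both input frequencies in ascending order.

fs/2 = 6.81 kHz.
40.32 kHz mod fs = 13.08 kHz.
13.08 kHz > fs/2 = 6.81 kHz, folds to fs − 13.08 kHz = 0.54 kHz.
21.58 kHz mod fs = 7.96 kHz.
7.96 kHz > fs/2 = 6.81 kHz, folds to fs − 7.96 kHz = 5.66 kHz.
29.34 kHz mod fs = 2.1 kHz.
2.1 kHz ≤ fs/2 = 6.81 kHz, appears at 2.1 kHz.
13.08 kHz > fs/2 = 6.81 kHz, folds to fs − 13.08 kHz = 0.54 kHz.
13.08 kHz and 40.32 kHz both map to 0.54 kHz.

13.08 kHz, 40.32 kHz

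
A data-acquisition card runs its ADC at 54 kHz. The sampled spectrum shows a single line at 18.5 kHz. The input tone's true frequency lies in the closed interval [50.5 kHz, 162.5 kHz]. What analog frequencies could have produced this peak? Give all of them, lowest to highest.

72.5 kHz, 89.5 kHz, 126.5 kHz, 143.5 kHz

Frequencies that alias to 18.5 kHz are k·fs ± 18.5 kHz for integer k ≥ 0.
k=0: 18.5 kHz.
k=1: 35.5 kHz, 72.5 kHz.
k=2: 89.5 kHz, 126.5 kHz.
k=3: 143.5 kHz, 180.5 kHz.
k=4: 197.5 kHz, 234.5 kHz.
Within [50.5 kHz, 162.5 kHz]: 72.5 kHz, 89.5 kHz, 126.5 kHz, 143.5 kHz.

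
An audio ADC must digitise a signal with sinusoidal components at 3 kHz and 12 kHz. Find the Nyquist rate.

24 kHz

Highest-frequency component: 12 kHz.
Nyquist rate = 2 × 12 kHz = 24 kHz.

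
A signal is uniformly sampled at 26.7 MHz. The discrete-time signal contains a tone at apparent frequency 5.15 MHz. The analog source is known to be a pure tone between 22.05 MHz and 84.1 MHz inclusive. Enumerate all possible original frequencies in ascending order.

31.85 MHz, 48.25 MHz, 58.55 MHz, 74.95 MHz

Frequencies that alias to 5.15 MHz are k·fs ± 5.15 MHz for integer k ≥ 0.
k=0: 5.15 MHz.
k=1: 21.55 MHz, 31.85 MHz.
k=2: 48.25 MHz, 58.55 MHz.
k=3: 74.95 MHz, 85.25 MHz.
k=4: 101.65 MHz, 111.95 MHz.
Within [22.05 MHz, 84.1 MHz]: 31.85 MHz, 48.25 MHz, 58.55 MHz, 74.95 MHz.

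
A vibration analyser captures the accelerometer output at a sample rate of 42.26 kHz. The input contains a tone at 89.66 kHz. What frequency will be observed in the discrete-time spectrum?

5.14 kHz

89.66 kHz mod fs = 5.14 kHz.
5.14 kHz ≤ fs/2 = 21.13 kHz, appears at 5.14 kHz.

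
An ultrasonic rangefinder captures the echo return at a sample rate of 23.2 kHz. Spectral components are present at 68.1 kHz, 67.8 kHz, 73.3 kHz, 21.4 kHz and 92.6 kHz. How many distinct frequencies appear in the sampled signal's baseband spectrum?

4

fs/2 = 11.6 kHz.
68.1 kHz mod fs = 21.7 kHz.
21.7 kHz > fs/2 = 11.6 kHz, folds to fs − 21.7 kHz = 1.5 kHz.
67.8 kHz mod fs = 21.4 kHz.
21.4 kHz > fs/2 = 11.6 kHz, folds to fs − 21.4 kHz = 1.8 kHz.
73.3 kHz mod fs = 3.7 kHz.
3.7 kHz ≤ fs/2 = 11.6 kHz, appears at 3.7 kHz.
21.4 kHz > fs/2 = 11.6 kHz, folds to fs − 21.4 kHz = 1.8 kHz.
92.6 kHz mod fs = 23 kHz.
23 kHz > fs/2 = 11.6 kHz, folds to fs − 23 kHz = 0.2 kHz.
Distinct values: {0.2 kHz, 1.5 kHz, 1.8 kHz, 3.7 kHz} → 4.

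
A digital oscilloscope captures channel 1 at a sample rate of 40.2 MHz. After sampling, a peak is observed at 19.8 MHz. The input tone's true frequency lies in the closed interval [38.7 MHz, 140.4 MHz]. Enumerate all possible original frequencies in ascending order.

60 MHz, 60.6 MHz, 100.2 MHz, 100.8 MHz, 140.4 MHz

Frequencies that alias to 19.8 MHz are k·fs ± 19.8 MHz for integer k ≥ 0.
k=0: 19.8 MHz.
k=1: 20.4 MHz, 60 MHz.
k=2: 60.6 MHz, 100.2 MHz.
k=3: 100.8 MHz, 140.4 MHz.
k=4: 141 MHz, 180.6 MHz.
Within [38.7 MHz, 140.4 MHz]: 60 MHz, 60.6 MHz, 100.2 MHz, 100.8 MHz, 140.4 MHz.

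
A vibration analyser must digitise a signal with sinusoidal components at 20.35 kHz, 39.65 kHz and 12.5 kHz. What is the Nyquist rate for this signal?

79.3 kHz

Highest-frequency component: 39.65 kHz.
Nyquist rate = 2 × 39.65 kHz = 79.3 kHz.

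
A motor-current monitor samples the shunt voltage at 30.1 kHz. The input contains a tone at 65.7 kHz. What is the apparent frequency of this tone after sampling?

5.5 kHz

65.7 kHz mod fs = 5.5 kHz.
5.5 kHz ≤ fs/2 = 15.05 kHz, appears at 5.5 kHz.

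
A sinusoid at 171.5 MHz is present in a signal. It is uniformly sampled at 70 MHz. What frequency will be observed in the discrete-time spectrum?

171.5 MHz mod fs = 31.5 MHz.
31.5 MHz ≤ fs/2 = 35 MHz, appears at 31.5 MHz.

31.5 MHz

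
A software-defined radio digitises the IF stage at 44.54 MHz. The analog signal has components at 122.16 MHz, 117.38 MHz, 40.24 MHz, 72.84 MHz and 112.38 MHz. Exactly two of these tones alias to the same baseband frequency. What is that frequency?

16.24 MHz

fs/2 = 22.27 MHz.
122.16 MHz mod fs = 33.08 MHz.
33.08 MHz > fs/2 = 22.27 MHz, folds to fs − 33.08 MHz = 11.46 MHz.
117.38 MHz mod fs = 28.3 MHz.
28.3 MHz > fs/2 = 22.27 MHz, folds to fs − 28.3 MHz = 16.24 MHz.
40.24 MHz > fs/2 = 22.27 MHz, folds to fs − 40.24 MHz = 4.3 MHz.
72.84 MHz mod fs = 28.3 MHz.
28.3 MHz > fs/2 = 22.27 MHz, folds to fs − 28.3 MHz = 16.24 MHz.
112.38 MHz mod fs = 23.3 MHz.
23.3 MHz > fs/2 = 22.27 MHz, folds to fs − 23.3 MHz = 21.24 MHz.
72.84 MHz and 117.38 MHz both map to 16.24 MHz.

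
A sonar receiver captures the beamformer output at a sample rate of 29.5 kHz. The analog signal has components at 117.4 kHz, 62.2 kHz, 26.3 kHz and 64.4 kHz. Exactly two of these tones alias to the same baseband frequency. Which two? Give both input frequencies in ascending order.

fs/2 = 14.75 kHz.
117.4 kHz mod fs = 28.9 kHz.
28.9 kHz > fs/2 = 14.75 kHz, folds to fs − 28.9 kHz = 0.6 kHz.
62.2 kHz mod fs = 3.2 kHz.
3.2 kHz ≤ fs/2 = 14.75 kHz, appears at 3.2 kHz.
26.3 kHz > fs/2 = 14.75 kHz, folds to fs − 26.3 kHz = 3.2 kHz.
64.4 kHz mod fs = 5.4 kHz.
5.4 kHz ≤ fs/2 = 14.75 kHz, appears at 5.4 kHz.
26.3 kHz and 62.2 kHz both map to 3.2 kHz.

26.3 kHz, 62.2 kHz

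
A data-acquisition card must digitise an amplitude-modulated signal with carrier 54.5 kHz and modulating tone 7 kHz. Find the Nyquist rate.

123 kHz

AM sidebands sit at fc ± fm = 47.5 kHz and 61.5 kHz.
Highest-frequency component: 61.5 kHz.
Nyquist rate = 2 × 61.5 kHz = 123 kHz.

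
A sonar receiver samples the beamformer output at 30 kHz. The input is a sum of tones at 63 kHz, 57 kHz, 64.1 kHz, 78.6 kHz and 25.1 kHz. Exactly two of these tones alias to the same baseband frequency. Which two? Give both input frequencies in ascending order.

57 kHz, 63 kHz

fs/2 = 15 kHz.
63 kHz mod fs = 3 kHz.
3 kHz ≤ fs/2 = 15 kHz, appears at 3 kHz.
57 kHz mod fs = 27 kHz.
27 kHz > fs/2 = 15 kHz, folds to fs − 27 kHz = 3 kHz.
64.1 kHz mod fs = 4.1 kHz.
4.1 kHz ≤ fs/2 = 15 kHz, appears at 4.1 kHz.
78.6 kHz mod fs = 18.6 kHz.
18.6 kHz > fs/2 = 15 kHz, folds to fs − 18.6 kHz = 11.4 kHz.
25.1 kHz > fs/2 = 15 kHz, folds to fs − 25.1 kHz = 4.9 kHz.
57 kHz and 63 kHz both map to 3 kHz.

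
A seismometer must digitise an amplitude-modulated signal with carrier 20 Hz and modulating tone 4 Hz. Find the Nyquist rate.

AM sidebands sit at fc ± fm = 16 Hz and 24 Hz.
Highest-frequency component: 24 Hz.
Nyquist rate = 2 × 24 Hz = 48 Hz.

48 Hz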